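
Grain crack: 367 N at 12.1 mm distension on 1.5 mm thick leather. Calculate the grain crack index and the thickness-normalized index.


Crack index = 30.3 N/mm
Normalized index = 20.2 N/mm per mm


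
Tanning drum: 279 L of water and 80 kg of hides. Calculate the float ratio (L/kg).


3.5


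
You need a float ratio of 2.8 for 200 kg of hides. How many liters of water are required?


560.0 L

Water = hide weight x target ratio
Water = 200 x 2.8 = 560.0 L


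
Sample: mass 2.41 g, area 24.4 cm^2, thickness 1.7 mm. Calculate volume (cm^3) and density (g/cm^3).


Volume = 4.148 cm^3
Density = 0.581 g/cm^3

Thickness in cm = 1.7 / 10 = 0.17 cm
Volume = 24.4 x 0.17 = 4.148 cm^3
Density = 2.41 / 4.148 = 0.581 g/cm^3


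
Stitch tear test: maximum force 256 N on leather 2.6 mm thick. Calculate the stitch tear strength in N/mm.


Stitch tear strength = force / thickness
STS = 256 / 2.6 = 98.5 N/mm


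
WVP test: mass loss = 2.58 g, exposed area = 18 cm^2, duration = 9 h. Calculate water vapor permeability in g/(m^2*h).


WVP = mass_loss / (area x time) x 10000
WVP = 2.58 / (18 x 9) x 10000
WVP = 2.58 / 162 x 10000 = 159.26 g/(m^2*h)


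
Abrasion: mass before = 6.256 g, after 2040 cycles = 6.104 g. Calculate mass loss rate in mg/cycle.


Mass loss = 6.256 - 6.104 = 0.152 g
Rate = 0.152 / 2040 x 1000 = 0.075 mg/cycle


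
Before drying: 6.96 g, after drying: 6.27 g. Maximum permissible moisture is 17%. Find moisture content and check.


Moisture content = 9.9%
Acceptable: Yes

MC = (6.96 - 6.27) / 6.96 x 100 = 9.9%
Maximum: 17%
Acceptable: Yes


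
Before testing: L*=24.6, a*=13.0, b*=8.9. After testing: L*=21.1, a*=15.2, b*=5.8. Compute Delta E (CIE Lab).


Delta E = 5.17

dL = 21.1 - 24.6 = -3.5
da = 15.2 - 13.0 = 2.2
db = 5.8 - 8.9 = -3.1
dE = sqrt((-3.5)^2 + (2.2)^2 + (-3.1)^2) = 5.17


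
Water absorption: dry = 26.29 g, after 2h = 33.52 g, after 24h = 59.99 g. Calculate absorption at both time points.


2h absorption = 27.5%
24h absorption = 128.2%

WA (2h) = (33.52 - 26.29) / 26.29 x 100 = 27.5%
WA (24h) = (59.99 - 26.29) / 26.29 x 100 = 128.2%


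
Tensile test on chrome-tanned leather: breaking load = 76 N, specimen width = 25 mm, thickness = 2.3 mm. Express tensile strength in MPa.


1.32 MPa

Cross-section = 25 x 2.3 = 57.5 mm^2
TS = 76 / 57.5 = 1.32 MPa
(1 N/mm^2 = 1 MPa)


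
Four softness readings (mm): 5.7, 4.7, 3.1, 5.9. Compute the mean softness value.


Sum = 5.7 + 4.7 + 3.1 + 5.9
Mean = 19.4 / 4 = 4.85 mm


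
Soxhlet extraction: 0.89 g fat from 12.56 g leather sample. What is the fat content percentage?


7.1%


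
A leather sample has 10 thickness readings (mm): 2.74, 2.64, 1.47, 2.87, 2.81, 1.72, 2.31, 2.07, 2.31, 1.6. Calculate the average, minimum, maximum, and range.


Sum = 22.54
Average = 22.54 / 10 = 2.25 mm
Minimum = 1.47 mm
Maximum = 2.87 mm
Range = 2.87 - 1.47 = 1.40 mm


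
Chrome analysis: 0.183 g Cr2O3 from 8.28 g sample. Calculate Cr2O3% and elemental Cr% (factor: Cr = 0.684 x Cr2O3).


Cr2O3% = 0.183 / 8.28 x 100 = 2.21%
Cr% = 2.21 x 0.684 = 1.51%


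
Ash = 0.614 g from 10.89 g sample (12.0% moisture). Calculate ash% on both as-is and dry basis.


As-is ash% = 0.614 / 10.89 x 100 = 5.64%
Dry mass = 10.89 x (100 - 12.0) / 100 = 9.5832 g
Dry-basis ash% = 0.614 / 9.5832 x 100 = 6.41%


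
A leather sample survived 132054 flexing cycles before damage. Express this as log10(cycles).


log10(132054) = 5.12


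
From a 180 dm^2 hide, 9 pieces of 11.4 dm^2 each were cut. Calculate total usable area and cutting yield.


Usable area = 102.6 dm^2
Yield = 57.0%


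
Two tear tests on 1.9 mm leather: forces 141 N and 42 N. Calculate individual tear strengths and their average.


Tear 1 = 141 / 1.9 = 74.2 N/mm
Tear 2 = 42 / 1.9 = 22.1 N/mm
Average = (74.2 + 22.1) / 2 = 48.2 N/mm


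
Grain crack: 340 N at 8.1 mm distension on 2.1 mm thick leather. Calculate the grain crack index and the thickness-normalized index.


Crack index = 42.0 N/mm
Normalized index = 20.0 N/mm per mm

Crack index = 340 / 8.1 = 42.0 N/mm
Normalized = 42.0 / 2.1 = 20.0 N/mm per mm


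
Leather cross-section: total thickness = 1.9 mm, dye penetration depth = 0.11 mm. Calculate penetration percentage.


5.8%

Penetration% = 0.11 / 1.9 x 100
Penetration = 5.8%


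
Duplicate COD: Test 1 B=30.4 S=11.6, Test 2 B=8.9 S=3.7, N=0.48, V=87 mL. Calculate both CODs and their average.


COD1 = (30.4 - 11.6) x 0.48 x 8000 / 87 = 829.8 mg/L
COD2 = (8.9 - 3.7) x 0.48 x 8000 / 87 = 229.5 mg/L
Average = (829.8 + 229.5) / 2 = 529.7 mg/L


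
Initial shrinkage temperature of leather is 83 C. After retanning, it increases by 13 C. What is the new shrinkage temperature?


96 C


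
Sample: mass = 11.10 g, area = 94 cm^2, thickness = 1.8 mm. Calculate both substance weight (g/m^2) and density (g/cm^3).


Substance weight = 1180.9 g/m^2
Density = 0.656 g/cm^3


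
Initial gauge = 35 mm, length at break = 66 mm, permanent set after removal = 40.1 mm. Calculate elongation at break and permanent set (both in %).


Elongation at break = 88.6%
Permanent set = 14.6%

Elongation at break = (66 - 35) / 35 x 100 = 88.6%
Permanent set = (40.1 - 35) / 35 x 100 = 14.6%


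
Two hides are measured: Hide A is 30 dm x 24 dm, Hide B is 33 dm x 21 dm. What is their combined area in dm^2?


1413 dm^2

Hide A area = 30 x 24 = 720 dm^2
Hide B area = 33 x 21 = 693 dm^2
Total = 720 + 693 = 1413 dm^2


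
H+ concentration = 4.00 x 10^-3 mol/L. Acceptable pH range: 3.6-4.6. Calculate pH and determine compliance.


pH = -log10(4.00 x 10^-3) = 2.40
Range: 3.6 to 4.6
Compliant: No


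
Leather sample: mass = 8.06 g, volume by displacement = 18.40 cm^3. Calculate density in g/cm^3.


0.438 g/cm^3

Density = mass / volume
Density = 8.06 / 18.40 = 0.438 g/cm^3


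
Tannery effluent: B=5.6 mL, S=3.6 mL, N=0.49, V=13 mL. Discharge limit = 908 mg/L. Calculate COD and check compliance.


COD = (5.6 - 3.6) x 0.49 x 8000 / 13 = 603.1 mg/L
Limit: 908 mg/L
Compliant: Yes


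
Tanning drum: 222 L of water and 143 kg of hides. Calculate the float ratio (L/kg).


Float ratio = water / hide weight
Ratio = 222 / 143 = 1.6


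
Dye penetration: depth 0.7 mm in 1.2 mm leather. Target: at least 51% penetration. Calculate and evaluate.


Penetration = 0.7 / 1.2 x 100 = 58.3%
Target: 51%
Meets target: Yes


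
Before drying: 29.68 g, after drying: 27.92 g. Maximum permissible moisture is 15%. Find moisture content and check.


MC = (29.68 - 27.92) / 29.68 x 100 = 5.9%
Maximum: 15%
Acceptable: Yes


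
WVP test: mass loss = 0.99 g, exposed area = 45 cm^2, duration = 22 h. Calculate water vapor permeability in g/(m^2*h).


10.00 g/(m^2*h)

WVP = mass_loss / (area x time) x 10000
WVP = 0.99 / (45 x 22) x 10000
WVP = 0.99 / 990 x 10000 = 10.00 g/(m^2*h)


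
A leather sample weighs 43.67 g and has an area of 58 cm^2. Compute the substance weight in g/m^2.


Substance weight = mass / area x 10000
SW = 43.67 / 58 x 10000
SW = 7529.3 g/m^2


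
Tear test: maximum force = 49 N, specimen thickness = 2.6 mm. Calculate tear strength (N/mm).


18.8 N/mm

Tear strength = force / thickness
Tear = 49 / 2.6 = 18.8 N/mm


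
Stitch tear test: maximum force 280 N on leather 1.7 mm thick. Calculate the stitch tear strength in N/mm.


164.7 N/mm


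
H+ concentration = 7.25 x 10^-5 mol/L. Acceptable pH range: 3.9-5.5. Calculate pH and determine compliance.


pH = 4.14
Compliant: Yes


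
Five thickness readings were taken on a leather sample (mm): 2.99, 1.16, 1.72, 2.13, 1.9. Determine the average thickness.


Sum = 2.99 + 1.16 + 1.72 + 2.13 + 1.9 = 9.90
Average = 9.90 / 5 = 1.98 mm


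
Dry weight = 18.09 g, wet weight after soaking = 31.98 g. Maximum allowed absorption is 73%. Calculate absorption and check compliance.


WA = (31.98 - 18.09) / 18.09 x 100 = 76.8%
Maximum allowed: 73%
Compliant: No


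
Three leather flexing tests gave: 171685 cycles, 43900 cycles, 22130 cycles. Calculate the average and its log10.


Average = 79238 cycles
log10 = 4.90


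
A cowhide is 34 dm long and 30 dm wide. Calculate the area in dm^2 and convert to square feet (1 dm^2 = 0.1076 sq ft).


1020 dm^2
109.75 sq ft

Area = 34 x 30 = 1020 dm^2
Conversion: 1020 x 0.1076 = 109.75 sq ft


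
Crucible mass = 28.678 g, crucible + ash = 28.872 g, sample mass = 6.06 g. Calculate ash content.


Ash mass = 0.194 g
Ash content = 3.20%

Ash mass = 28.872 - 28.678 = 0.194 g
Ash% = 0.194 / 6.06 x 100 = 3.20%


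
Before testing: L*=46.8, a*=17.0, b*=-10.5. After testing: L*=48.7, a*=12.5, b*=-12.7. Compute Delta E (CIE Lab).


Delta E = 5.36

dL = 48.7 - 46.8 = 1.9
da = 12.5 - 17.0 = -4.5
db = -12.7 - (-10.5) = -2.2
dE = sqrt((1.9)^2 + (-4.5)^2 + (-2.2)^2) = 5.36


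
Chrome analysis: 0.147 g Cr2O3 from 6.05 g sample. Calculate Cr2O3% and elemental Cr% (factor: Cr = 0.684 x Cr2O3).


Cr2O3% = 0.147 / 6.05 x 100 = 2.43%
Cr% = 2.43 x 0.684 = 1.66%


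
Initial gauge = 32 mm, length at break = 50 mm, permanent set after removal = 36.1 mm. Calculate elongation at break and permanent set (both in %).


Elongation at break = (50 - 32) / 32 x 100 = 56.3%
Permanent set = (36.1 - 32) / 32 x 100 = 12.8%


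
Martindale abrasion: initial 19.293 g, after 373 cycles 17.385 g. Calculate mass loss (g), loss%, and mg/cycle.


Loss = 19.293 - 17.385 = 1.908 g
Loss% = 1.908 / 19.293 x 100 = 9.89%
Rate = 1.908 / 373 x 1000 = 5.115 mg/cycle


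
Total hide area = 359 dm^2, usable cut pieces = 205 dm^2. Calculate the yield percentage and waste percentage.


Yield = 205 / 359 x 100 = 57.1%
Waste = 359 - 205 = 154 dm^2
Waste% = 100 - 57.1 = 42.9%


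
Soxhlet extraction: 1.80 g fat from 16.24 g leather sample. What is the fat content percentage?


Fat content = 1.80 / 16.24 x 100
Fat = 11.1%


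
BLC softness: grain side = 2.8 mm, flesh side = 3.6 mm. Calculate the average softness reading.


3.20 mm


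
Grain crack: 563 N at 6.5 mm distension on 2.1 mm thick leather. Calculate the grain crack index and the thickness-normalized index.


Crack index = 563 / 6.5 = 86.6 N/mm
Normalized = 86.6 / 2.1 = 41.2 N/mm per mm


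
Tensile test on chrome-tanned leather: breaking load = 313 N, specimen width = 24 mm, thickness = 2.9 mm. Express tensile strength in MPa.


4.50 MPa

Cross-section = 24 x 2.9 = 69.6 mm^2
TS = 313 / 69.6 = 4.50 MPa
(1 N/mm^2 = 1 MPa)


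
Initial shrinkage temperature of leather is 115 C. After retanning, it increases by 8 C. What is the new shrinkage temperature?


123 C


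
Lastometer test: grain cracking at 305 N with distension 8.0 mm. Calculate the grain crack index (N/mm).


Grain crack index = force / distension
Index = 305 / 8.0 = 38.1 N/mm


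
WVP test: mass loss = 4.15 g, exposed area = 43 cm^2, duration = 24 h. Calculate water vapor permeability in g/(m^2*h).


40.21 g/(m^2*h)

WVP = mass_loss / (area x time) x 10000
WVP = 4.15 / (43 x 24) x 10000
WVP = 4.15 / 1032 x 10000 = 40.21 g/(m^2*h)


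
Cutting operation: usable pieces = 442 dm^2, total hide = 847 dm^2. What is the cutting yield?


52.2%

Yield = usable / total x 100
Yield = 442 / 847 x 100 = 52.2%


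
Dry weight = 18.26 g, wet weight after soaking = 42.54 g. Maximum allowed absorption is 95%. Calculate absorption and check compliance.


Absorption = 133.0%
Compliant: No

WA = (42.54 - 18.26) / 18.26 x 100 = 133.0%
Maximum allowed: 95%
Compliant: No


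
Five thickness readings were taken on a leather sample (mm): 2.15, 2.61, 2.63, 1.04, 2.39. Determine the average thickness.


2.16 mm

Sum = 2.15 + 2.61 + 2.63 + 1.04 + 2.39 = 10.82
Average = 10.82 / 5 = 2.16 mm


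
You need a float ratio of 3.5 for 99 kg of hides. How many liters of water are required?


Water = hide weight x target ratio
Water = 99 x 3.5 = 346.5 L


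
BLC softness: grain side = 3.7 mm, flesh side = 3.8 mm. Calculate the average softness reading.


3.75 mm

Average = (3.7 + 3.8) / 2
Average = 3.75 mm


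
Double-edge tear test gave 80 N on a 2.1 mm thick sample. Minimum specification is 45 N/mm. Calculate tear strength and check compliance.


Tear strength = 80 / 2.1 = 38.1 N/mm
Required minimum = 45 N/mm
Compliant: No


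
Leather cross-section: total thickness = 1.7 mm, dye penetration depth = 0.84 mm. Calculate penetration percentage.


49.4%

Penetration% = 0.84 / 1.7 x 100
Penetration = 49.4%


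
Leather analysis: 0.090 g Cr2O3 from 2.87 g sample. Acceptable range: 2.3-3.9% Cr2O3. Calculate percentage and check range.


Cr2O3 = 3.14%
Within range: Yes


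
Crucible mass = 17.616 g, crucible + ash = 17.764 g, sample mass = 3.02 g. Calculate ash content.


Ash mass = 17.764 - 17.616 = 0.148 g
Ash% = 0.148 / 3.02 x 100 = 4.90%


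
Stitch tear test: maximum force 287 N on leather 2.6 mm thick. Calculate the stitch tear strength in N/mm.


110.4 N/mm


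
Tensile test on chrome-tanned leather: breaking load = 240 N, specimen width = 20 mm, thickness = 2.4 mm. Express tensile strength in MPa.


Cross-section = 20 x 2.4 = 48.0 mm^2
TS = 240 / 48.0 = 5.00 MPa
(1 N/mm^2 = 1 MPa)


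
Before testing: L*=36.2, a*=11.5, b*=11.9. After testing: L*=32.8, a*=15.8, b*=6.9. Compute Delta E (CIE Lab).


dL = 32.8 - 36.2 = -3.4
da = 15.8 - 11.5 = 4.3
db = 6.9 - 11.9 = -5.0
dE = sqrt((-3.4)^2 + (4.3)^2 + (-5.0)^2) = 7.42


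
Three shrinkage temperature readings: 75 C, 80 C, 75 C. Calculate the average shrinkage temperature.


76.7 C

Average = (75 + 80 + 75) / 3
Average = 230 / 3 = 76.7 C


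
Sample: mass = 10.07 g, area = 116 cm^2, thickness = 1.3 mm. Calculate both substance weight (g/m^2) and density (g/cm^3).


SW = 10.07 / 116 x 10000 = 868.1 g/m^2
Volume = 116 x 1.3 / 10 = 15.08 cm^3
Density = 10.07 / 15.08 = 0.668 g/cm^3


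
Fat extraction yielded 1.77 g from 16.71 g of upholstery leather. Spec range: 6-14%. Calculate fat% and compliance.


Fat% = 1.77 / 16.71 x 100 = 10.6%
Spec range: 6-14%
Compliant: Yes


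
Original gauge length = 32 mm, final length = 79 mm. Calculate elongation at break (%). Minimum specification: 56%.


Extension = 79 - 32 = 47 mm
Elongation = 47 / 32 x 100 = 146.9%
Minimum required: 56%
Meets specification: Yes


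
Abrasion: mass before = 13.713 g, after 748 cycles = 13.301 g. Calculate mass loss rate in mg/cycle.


0.551 mg/cycle

Mass loss = 13.713 - 13.301 = 0.412 g
Rate = 0.412 / 748 x 1000 = 0.551 mg/cycle


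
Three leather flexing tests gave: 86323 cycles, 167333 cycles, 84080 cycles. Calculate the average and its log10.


Average = (86323 + 167333 + 84080) / 3 = 112579 cycles
log10(112579) = 5.05


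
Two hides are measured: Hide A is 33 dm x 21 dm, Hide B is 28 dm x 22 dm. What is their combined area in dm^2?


Hide A area = 33 x 21 = 693 dm^2
Hide B area = 28 x 22 = 616 dm^2
Total = 693 + 616 = 1309 dm^2


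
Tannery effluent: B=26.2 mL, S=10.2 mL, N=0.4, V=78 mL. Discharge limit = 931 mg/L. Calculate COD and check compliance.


COD = (26.2 - 10.2) x 0.4 x 8000 / 78 = 656.4 mg/L
Limit: 931 mg/L
Compliant: Yes


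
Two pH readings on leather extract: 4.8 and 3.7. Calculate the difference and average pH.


Difference = |4.8 - 3.7| = 1.1
Average = (4.8 + 3.7) / 2 = 4.25


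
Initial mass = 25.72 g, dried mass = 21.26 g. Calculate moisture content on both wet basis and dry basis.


Moisture lost = 25.72 - 21.26 = 4.46 g
Wet basis MC = 4.46 / 25.72 x 100 = 17.3%
Dry basis MC = 4.46 / 21.26 x 100 = 21.0%


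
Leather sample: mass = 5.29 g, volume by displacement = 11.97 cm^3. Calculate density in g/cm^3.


0.442 g/cm^3

Density = mass / volume
Density = 5.29 / 11.97 = 0.442 g/cm^3


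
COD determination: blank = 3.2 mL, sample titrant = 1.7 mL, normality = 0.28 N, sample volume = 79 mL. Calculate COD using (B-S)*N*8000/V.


42.5 mg/L


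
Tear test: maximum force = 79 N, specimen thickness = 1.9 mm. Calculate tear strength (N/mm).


Tear strength = force / thickness
Tear = 79 / 1.9 = 41.6 N/mm


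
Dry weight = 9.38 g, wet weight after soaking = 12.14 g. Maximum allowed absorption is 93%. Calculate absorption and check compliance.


WA = (12.14 - 9.38) / 9.38 x 100 = 29.4%
Maximum allowed: 93%
Compliant: Yes


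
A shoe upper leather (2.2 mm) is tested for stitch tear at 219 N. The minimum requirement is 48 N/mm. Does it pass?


STS = 219 / 2.2 = 99.5 N/mm
Minimum required: 48 N/mm
Passes: Yes


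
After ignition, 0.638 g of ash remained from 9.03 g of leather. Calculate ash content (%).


Ash% = 0.638 / 9.03 x 100
Ash% = 7.07%


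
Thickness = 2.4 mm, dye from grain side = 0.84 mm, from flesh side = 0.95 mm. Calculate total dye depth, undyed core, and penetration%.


Total dyed = 0.84 + 0.95 = 1.79 mm
Undyed core = 2.4 - 1.79 = 0.61 mm
Penetration = 1.79 / 2.4 x 100 = 74.6%


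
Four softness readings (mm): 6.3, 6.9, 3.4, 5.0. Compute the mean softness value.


5.40 mm

Sum = 6.3 + 6.9 + 3.4 + 5.0
Mean = 21.6 / 4 = 5.40 mm


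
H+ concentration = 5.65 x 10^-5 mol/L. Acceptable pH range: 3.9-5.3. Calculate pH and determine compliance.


pH = 4.25
Compliant: Yes

pH = -log10(5.65 x 10^-5) = 4.25
Range: 3.9 to 5.3
Compliant: Yes


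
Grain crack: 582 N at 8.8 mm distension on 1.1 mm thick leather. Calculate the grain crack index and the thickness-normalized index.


Crack index = 66.1 N/mm
Normalized index = 60.1 N/mm per mm

Crack index = 582 / 8.8 = 66.1 N/mm
Normalized = 66.1 / 1.1 = 60.1 N/mm per mm


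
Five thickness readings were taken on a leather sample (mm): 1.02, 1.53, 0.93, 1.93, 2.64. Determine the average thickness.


1.61 mm

Sum = 1.02 + 1.53 + 0.93 + 1.93 + 2.64 = 8.05
Average = 8.05 / 5 = 1.61 mm


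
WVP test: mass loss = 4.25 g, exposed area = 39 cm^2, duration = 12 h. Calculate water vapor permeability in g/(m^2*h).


90.81 g/(m^2*h)

WVP = mass_loss / (area x time) x 10000
WVP = 4.25 / (39 x 12) x 10000
WVP = 4.25 / 468 x 10000 = 90.81 g/(m^2*h)


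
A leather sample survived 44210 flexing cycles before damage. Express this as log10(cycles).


log10(44210) = 4.65


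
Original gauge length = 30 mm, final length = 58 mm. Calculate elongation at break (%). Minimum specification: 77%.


Extension = 58 - 30 = 28 mm
Elongation = 28 / 30 x 100 = 93.3%
Minimum required: 77%
Meets specification: Yes


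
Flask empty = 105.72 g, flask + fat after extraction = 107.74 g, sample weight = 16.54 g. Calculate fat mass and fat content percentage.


Fat mass = 107.74 - 105.72 = 2.02 g
Fat% = 2.02 / 16.54 x 100 = 12.2%


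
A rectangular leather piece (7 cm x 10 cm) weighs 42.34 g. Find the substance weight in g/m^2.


6048.6 g/m^2


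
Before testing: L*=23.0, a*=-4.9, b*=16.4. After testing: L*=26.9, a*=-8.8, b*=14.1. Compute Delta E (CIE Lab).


Delta E = 5.98


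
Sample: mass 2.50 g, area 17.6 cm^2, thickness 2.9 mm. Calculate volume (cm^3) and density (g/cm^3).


Thickness in cm = 2.9 / 10 = 0.29 cm
Volume = 17.6 x 0.29 = 5.104 cm^3
Density = 2.50 / 5.104 = 0.490 g/cm^3


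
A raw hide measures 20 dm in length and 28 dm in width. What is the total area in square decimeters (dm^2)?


Area = length x width
Area = 20 x 28 = 560 dm^2


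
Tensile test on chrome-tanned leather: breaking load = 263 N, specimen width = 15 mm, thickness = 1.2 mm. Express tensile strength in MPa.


Cross-section = 15 x 1.2 = 18.0 mm^2
TS = 263 / 18.0 = 14.61 MPa
(1 N/mm^2 = 1 MPa)


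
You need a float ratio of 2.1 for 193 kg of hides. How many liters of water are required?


Water = hide weight x target ratio
Water = 193 x 2.1 = 405.3 L


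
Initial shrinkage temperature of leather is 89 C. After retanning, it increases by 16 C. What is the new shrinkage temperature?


105 C

New Ts = 89 + 16 = 105 C


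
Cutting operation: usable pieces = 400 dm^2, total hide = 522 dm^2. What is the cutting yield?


76.6%

Yield = usable / total x 100
Yield = 400 / 522 x 100 = 76.6%


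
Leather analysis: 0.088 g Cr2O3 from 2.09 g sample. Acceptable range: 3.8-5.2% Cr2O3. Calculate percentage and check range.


Cr2O3 = 4.21%
Within range: Yes


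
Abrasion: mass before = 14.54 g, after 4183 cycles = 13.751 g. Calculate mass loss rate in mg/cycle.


Mass loss = 14.54 - 13.751 = 0.789 g
Rate = 0.789 / 4183 x 1000 = 0.189 mg/cycle


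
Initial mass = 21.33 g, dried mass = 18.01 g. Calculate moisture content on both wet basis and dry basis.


Moisture lost = 21.33 - 18.01 = 3.32 g
Wet basis MC = 3.32 / 21.33 x 100 = 15.6%
Dry basis MC = 3.32 / 18.01 x 100 = 18.4%


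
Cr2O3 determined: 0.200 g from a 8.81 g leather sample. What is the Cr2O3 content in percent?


2.27%


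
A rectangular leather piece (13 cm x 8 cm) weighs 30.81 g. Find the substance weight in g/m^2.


Area = 13 x 8 = 104 cm^2
SW = 30.81 / 104 x 10000 = 2962.5 g/m^2


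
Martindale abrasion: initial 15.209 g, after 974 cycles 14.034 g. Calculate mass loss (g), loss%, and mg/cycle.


Mass loss = 1.175 g
Loss = 7.73%
Rate = 1.206 mg/cycle

Loss = 15.209 - 14.034 = 1.175 g
Loss% = 1.175 / 15.209 x 100 = 7.73%
Rate = 1.175 / 974 x 1000 = 1.206 mg/cycle


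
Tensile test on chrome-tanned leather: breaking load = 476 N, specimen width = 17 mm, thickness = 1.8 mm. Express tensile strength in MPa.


Cross-section = 17 x 1.8 = 30.6 mm^2
TS = 476 / 30.6 = 15.56 MPa
(1 N/mm^2 = 1 MPa)


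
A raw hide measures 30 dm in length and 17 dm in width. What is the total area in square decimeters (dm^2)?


510 dm^2

Area = length x width
Area = 30 x 17 = 510 dm^2


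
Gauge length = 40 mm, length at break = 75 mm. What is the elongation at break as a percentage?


87.5%

Extension = 75 - 40 = 35 mm
Elongation = 35 / 40 x 100 = 87.5%


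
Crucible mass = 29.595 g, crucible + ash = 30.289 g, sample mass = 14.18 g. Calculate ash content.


Ash mass = 30.289 - 29.595 = 0.694 g
Ash% = 0.694 / 14.18 x 100 = 4.89%


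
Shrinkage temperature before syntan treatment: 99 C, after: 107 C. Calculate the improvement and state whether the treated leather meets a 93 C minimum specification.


Improvement = 107 - 99 = 8 C
Spec check: 107 C >= 93 C? Yes


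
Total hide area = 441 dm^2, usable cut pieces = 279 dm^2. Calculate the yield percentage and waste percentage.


Yield = 63.3%
Waste = 36.7%


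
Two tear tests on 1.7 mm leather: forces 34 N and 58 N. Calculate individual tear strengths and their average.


Tear 1 = 20.0 N/mm
Tear 2 = 34.1 N/mm
Average = 27.1 N/mm

Tear 1 = 34 / 1.7 = 20.0 N/mm
Tear 2 = 58 / 1.7 = 34.1 N/mm
Average = (20.0 + 34.1) / 2 = 27.1 N/mm


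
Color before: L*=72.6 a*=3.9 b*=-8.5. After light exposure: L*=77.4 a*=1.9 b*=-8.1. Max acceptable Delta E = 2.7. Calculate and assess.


dL = 4.8, da = -2.0, db = 0.4
dE = sqrt((4.8)^2 + (-2.0)^2 + (0.4)^2) = 5.22
Max = 2.7
Passes: No


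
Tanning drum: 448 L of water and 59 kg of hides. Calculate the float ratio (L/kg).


7.6

Float ratio = water / hide weight
Ratio = 448 / 59 = 7.6


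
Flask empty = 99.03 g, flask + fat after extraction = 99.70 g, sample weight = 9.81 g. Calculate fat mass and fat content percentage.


Fat mass = 99.70 - 99.03 = 0.67 g
Fat% = 0.67 / 9.81 x 100 = 6.8%


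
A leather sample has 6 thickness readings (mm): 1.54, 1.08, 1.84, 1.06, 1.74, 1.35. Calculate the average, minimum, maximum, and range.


Sum = 8.61
Average = 8.61 / 6 = 1.44 mm
Minimum = 1.06 mm
Maximum = 1.84 mm
Range = 1.84 - 1.06 = 0.78 mm


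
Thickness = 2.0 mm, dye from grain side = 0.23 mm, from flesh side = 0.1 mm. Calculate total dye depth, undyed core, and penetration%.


Total dyed = 0.23 + 0.1 = 0.33 mm
Undyed core = 2.0 - 0.33 = 1.67 mm
Penetration = 0.33 / 2.0 x 100 = 16.5%


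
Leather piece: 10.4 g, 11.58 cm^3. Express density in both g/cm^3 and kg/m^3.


Density = 10.4 / 11.58 = 0.898 g/cm^3
Convert: 0.898 x 1000 = 898 kg/m^3


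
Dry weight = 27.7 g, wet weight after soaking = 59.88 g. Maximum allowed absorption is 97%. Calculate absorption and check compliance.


Absorption = 116.2%
Compliant: No


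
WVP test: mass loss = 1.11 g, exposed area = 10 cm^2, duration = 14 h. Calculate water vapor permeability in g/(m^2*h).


79.29 g/(m^2*h)


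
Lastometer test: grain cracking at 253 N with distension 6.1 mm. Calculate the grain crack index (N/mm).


41.5 N/mm

Grain crack index = force / distension
Index = 253 / 6.1 = 41.5 N/mm


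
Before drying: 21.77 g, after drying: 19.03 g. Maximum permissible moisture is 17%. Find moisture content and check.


Moisture content = 12.6%
Acceptable: Yes


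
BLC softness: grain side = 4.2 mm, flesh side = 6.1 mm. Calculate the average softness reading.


5.15 mm

Average = (4.2 + 6.1) / 2
Average = 5.15 mm


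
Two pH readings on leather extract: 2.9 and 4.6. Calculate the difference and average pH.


Difference = 1.7
Average pH = 3.75

Difference = |2.9 - 4.6| = 1.7
Average = (2.9 + 4.6) / 2 = 3.75


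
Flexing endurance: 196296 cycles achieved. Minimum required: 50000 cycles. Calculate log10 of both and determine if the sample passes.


log10(196296) = 5.29
log10(50000) = 4.70
Passes: Yes


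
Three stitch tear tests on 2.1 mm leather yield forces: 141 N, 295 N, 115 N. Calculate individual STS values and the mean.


STS1 = 67.1 N/mm
STS2 = 140.5 N/mm
STS3 = 54.8 N/mm
Mean = 87.5 N/mm


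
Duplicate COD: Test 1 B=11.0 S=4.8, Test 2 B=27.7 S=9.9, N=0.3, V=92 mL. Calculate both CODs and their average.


COD1 = 161.7 mg/L
COD2 = 464.3 mg/L
Average = 313.0 mg/L


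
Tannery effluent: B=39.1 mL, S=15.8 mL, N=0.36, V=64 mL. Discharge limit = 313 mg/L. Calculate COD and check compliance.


COD = 1048.5 mg/L
Compliant: No

COD = (39.1 - 15.8) x 0.36 x 8000 / 64 = 1048.5 mg/L
Limit: 313 mg/L
Compliant: No


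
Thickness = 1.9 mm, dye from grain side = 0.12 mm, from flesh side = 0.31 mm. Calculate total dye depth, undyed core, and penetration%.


Total dyed = 0.12 + 0.31 = 0.43 mm
Undyed core = 1.9 - 0.43 = 1.47 mm
Penetration = 0.43 / 1.9 x 100 = 22.6%


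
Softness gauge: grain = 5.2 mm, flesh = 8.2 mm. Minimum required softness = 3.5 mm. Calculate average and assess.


Average softness = 6.70 mm
Meets requirement: Yes

Average = (5.2 + 8.2) / 2 = 6.70 mm
Minimum = 3.5 mm
Meets requirement: Yes


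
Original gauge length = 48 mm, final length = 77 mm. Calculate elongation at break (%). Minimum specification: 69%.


Elongation = 60.4%
Meets spec: No

Extension = 77 - 48 = 29 mm
Elongation = 29 / 48 x 100 = 60.4%
Minimum required: 69%
Meets specification: No


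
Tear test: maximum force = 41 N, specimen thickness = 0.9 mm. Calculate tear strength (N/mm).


45.6 N/mm


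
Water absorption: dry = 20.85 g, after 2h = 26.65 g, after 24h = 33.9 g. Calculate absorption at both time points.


2h absorption = 27.8%
24h absorption = 62.6%


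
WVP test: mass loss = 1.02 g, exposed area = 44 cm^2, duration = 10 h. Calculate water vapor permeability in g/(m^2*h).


23.18 g/(m^2*h)

WVP = mass_loss / (area x time) x 10000
WVP = 1.02 / (44 x 10) x 10000
WVP = 1.02 / 440 x 10000 = 23.18 g/(m^2*h)


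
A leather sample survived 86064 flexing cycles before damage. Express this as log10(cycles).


log10(86064) = 4.93


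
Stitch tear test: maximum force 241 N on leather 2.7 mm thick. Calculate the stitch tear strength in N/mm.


Stitch tear strength = force / thickness
STS = 241 / 2.7 = 89.3 N/mm


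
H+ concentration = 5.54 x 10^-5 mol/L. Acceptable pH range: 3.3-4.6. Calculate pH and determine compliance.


pH = -log10(5.54 x 10^-5) = 4.26
Range: 3.3 to 4.6
Compliant: Yes


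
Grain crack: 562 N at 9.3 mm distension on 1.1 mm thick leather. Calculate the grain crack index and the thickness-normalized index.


Crack index = 562 / 9.3 = 60.4 N/mm
Normalized = 60.4 / 1.1 = 54.9 N/mm per mm


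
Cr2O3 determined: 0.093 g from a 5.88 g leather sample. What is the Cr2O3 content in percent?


1.58%


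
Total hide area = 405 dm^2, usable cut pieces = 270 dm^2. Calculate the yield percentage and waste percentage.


Yield = 66.7%
Waste = 33.3%


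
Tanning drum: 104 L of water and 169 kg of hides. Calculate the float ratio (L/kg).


Float ratio = water / hide weight
Ratio = 104 / 169 = 0.6


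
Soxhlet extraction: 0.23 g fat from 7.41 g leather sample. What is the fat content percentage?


3.1%


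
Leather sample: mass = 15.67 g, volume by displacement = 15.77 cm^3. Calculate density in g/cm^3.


0.994 g/cm^3

Density = mass / volume
Density = 15.67 / 15.77 = 0.994 g/cm^3


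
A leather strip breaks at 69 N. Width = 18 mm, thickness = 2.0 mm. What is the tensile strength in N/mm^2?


Cross-sectional area = 18 x 2.0 = 36.0 mm^2
Tensile strength = 69 / 36.0 = 1.92 N/mm^2


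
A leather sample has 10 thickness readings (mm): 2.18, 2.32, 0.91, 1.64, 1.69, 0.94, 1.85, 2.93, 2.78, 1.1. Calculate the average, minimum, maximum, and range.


Average = 1.83 mm
Min = 0.91 mm
Max = 2.93 mm
Range = 2.02 mm


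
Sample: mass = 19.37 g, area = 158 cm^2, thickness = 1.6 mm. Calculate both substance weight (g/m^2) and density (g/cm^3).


Substance weight = 1225.9 g/m^2
Density = 0.766 g/cm^3


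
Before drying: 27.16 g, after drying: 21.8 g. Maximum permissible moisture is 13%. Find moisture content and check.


Moisture content = 19.7%
Acceptable: No


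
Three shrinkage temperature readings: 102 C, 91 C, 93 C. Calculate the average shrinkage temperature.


95.3 C

Average = (102 + 91 + 93) / 3
Average = 286 / 3 = 95.3 C


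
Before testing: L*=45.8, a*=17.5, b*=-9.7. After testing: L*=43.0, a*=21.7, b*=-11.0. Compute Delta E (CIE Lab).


Delta E = 5.21


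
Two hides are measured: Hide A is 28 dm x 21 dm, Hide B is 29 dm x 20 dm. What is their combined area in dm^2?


Hide A area = 28 x 21 = 588 dm^2
Hide B area = 29 x 20 = 580 dm^2
Total = 588 + 580 = 1168 dm^2


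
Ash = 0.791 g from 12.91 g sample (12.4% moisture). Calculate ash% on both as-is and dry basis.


As-is ash% = 0.791 / 12.91 x 100 = 6.13%
Dry mass = 12.91 x (100 - 12.4) / 100 = 11.30916 g
Dry-basis ash% = 0.791 / 11.30916 x 100 = 6.99%


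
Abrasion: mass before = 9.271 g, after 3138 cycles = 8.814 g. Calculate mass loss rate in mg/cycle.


Mass loss = 9.271 - 8.814 = 0.457 g
Rate = 0.457 / 3138 x 1000 = 0.146 mg/cycle


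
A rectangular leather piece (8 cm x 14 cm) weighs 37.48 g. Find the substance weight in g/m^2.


Area = 8 x 14 = 112 cm^2
SW = 37.48 / 112 x 10000 = 3346.4 g/m^2


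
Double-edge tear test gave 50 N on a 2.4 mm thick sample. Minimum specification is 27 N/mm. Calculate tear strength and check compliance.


Tear strength = 20.8 N/mm
Compliant: No

Tear strength = 50 / 2.4 = 20.8 N/mm
Required minimum = 27 N/mm
Compliant: No


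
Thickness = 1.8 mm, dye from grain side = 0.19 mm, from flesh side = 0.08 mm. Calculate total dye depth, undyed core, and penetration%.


Total dyed = 0.27 mm
Undyed core = 1.53 mm
Penetration = 15.0%

Total dyed = 0.19 + 0.08 = 0.27 mm
Undyed core = 1.8 - 0.27 = 1.53 mm
Penetration = 0.27 / 1.8 x 100 = 15.0%


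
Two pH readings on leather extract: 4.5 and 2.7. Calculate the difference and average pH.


Difference = 1.8
Average pH = 3.60


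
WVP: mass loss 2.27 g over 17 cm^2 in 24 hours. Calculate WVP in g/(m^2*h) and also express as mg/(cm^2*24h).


WVP = 55.64 g/(m^2*h)
Daily rate = 133.53 mg/(cm^2*24h)


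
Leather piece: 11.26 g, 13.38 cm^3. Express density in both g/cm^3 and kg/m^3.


Density = 11.26 / 13.38 = 0.842 g/cm^3
Convert: 0.842 x 1000 = 842 kg/m^3


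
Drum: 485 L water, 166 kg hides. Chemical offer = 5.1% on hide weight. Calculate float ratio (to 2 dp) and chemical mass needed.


Float ratio = 2.92
Chemical needed = 8.466 kg


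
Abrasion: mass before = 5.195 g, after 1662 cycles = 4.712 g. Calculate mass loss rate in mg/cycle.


Mass loss = 5.195 - 4.712 = 0.483 g
Rate = 0.483 / 1662 x 1000 = 0.291 mg/cycle


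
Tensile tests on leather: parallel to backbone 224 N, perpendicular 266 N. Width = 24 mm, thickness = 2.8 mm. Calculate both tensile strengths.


Area = 24 x 2.8 = 67.2 mm^2
TS (parallel) = 224 / 67.2 = 3.33 N/mm^2
TS (perpendicular) = 266 / 67.2 = 3.96 N/mm^2


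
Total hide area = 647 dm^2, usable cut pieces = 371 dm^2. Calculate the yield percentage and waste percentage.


Yield = 57.3%
Waste = 42.7%

Yield = 371 / 647 x 100 = 57.3%
Waste = 647 - 371 = 276 dm^2
Waste% = 100 - 57.3 = 42.7%


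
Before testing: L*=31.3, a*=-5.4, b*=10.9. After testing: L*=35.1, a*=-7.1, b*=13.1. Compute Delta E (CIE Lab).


Delta E = 4.71

dL = 35.1 - 31.3 = 3.8
da = -7.1 - (-5.4) = -1.7
db = 13.1 - 10.9 = 2.2
dE = sqrt((3.8)^2 + (-1.7)^2 + (2.2)^2) = 4.71


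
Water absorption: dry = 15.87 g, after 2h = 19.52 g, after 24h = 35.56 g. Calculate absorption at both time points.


WA (2h) = (19.52 - 15.87) / 15.87 x 100 = 23.0%
WA (24h) = (35.56 - 15.87) / 15.87 x 100 = 124.1%


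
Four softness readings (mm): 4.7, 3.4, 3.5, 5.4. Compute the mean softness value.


4.25 mm

Sum = 4.7 + 3.4 + 3.5 + 5.4
Mean = 17.0 / 4 = 4.25 mm


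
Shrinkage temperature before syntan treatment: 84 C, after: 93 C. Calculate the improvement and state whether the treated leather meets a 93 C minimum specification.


Improvement = 93 - 84 = 9 C
Spec check: 93 C >= 93 C? Yes


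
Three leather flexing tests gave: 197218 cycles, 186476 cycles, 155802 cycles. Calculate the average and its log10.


Average = 179832 cycles
log10 = 5.25

Average = (197218 + 186476 + 155802) / 3 = 179832 cycles
log10(179832) = 5.25


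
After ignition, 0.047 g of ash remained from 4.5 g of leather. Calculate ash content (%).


Ash% = 0.047 / 4.5 x 100
Ash% = 1.04%


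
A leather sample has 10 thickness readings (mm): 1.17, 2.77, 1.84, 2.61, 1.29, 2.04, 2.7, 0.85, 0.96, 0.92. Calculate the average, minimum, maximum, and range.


Average = 1.72 mm
Min = 0.85 mm
Max = 2.77 mm
Range = 1.92 mm

Sum = 17.15
Average = 17.15 / 10 = 1.72 mm
Minimum = 0.85 mm
Maximum = 2.77 mm
Range = 2.77 - 0.85 = 1.92 mm


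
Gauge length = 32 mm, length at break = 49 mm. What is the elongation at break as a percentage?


53.1%

Extension = 49 - 32 = 17 mm
Elongation = 17 / 32 x 100 = 53.1%


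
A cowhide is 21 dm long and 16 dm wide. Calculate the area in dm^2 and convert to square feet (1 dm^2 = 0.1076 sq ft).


336 dm^2
36.15 sq ft

Area = 21 x 16 = 336 dm^2
Conversion: 336 x 0.1076 = 36.15 sq ft


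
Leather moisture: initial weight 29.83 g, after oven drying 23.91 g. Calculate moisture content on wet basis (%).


19.8%


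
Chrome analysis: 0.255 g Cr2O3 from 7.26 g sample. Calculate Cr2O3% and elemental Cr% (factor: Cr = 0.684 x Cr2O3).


Cr2O3% = 0.255 / 7.26 x 100 = 3.51%
Cr% = 3.51 x 0.684 = 2.40%


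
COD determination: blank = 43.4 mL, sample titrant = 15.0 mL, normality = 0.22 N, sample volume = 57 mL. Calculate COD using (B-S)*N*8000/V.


COD = (43.4 - 15.0) x 0.22 x 8000 / 57
COD = 28.4 x 0.22 x 8000 / 57
COD = 876.9 mg/L


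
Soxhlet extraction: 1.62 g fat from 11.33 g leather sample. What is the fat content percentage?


14.3%

Fat content = 1.62 / 11.33 x 100
Fat = 14.3%


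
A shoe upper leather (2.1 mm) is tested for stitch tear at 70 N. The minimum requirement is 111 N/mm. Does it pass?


STS = 33.3 N/mm
Passes: No

STS = 70 / 2.1 = 33.3 N/mm
Minimum required: 111 N/mm
Passes: No


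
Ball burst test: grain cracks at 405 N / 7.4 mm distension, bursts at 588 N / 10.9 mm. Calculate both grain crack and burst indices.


Crack index = 405 / 7.4 = 54.7 N/mm
Burst index = 588 / 10.9 = 53.9 N/mm


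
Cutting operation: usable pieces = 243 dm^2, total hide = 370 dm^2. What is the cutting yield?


65.7%

Yield = usable / total x 100
Yield = 243 / 370 x 100 = 65.7%


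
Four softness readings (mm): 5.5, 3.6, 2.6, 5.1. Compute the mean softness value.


4.20 mm


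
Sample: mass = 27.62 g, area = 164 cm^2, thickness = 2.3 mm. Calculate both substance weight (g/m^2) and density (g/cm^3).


Substance weight = 1684.1 g/m^2
Density = 0.732 g/cm^3

SW = 27.62 / 164 x 10000 = 1684.1 g/m^2
Volume = 164 x 2.3 / 10 = 37.72 cm^3
Density = 27.62 / 37.72 = 0.732 g/cm^3


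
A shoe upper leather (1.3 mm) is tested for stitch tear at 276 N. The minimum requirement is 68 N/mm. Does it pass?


STS = 276 / 1.3 = 212.3 N/mm
Minimum required: 68 N/mm
Passes: Yes


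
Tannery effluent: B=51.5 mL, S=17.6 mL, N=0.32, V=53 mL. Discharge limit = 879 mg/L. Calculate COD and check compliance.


COD = (51.5 - 17.6) x 0.32 x 8000 / 53 = 1637.4 mg/L
Limit: 879 mg/L
Compliant: No


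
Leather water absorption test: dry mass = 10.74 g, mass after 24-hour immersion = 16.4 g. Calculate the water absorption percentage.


Water absorbed = 16.4 - 10.74 = 5.66 g
WA% = 5.66 / 10.74 x 100 = 52.7%


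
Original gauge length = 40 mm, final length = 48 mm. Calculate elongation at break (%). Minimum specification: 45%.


Elongation = 20.0%
Meets spec: No


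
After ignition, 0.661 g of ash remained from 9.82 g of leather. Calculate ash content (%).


6.73%


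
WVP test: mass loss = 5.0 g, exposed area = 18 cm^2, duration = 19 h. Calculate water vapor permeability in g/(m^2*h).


WVP = mass_loss / (area x time) x 10000
WVP = 5.0 / (18 x 19) x 10000
WVP = 5.0 / 342 x 10000 = 146.20 g/(m^2*h)


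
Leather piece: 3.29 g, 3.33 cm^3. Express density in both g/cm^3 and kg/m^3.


Density = 3.29 / 3.33 = 0.988 g/cm^3
Convert: 0.988 x 1000 = 988 kg/m^3


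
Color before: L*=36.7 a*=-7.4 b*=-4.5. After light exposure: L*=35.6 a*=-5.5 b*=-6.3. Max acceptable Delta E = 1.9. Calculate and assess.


Delta E = 2.84
Passes: No


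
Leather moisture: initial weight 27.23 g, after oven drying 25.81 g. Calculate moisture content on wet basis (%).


5.2%


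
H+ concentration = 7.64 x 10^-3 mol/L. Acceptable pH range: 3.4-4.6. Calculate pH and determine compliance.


pH = 2.12
Compliant: No

pH = -log10(7.64 x 10^-3) = 2.12
Range: 3.4 to 4.6
Compliant: No


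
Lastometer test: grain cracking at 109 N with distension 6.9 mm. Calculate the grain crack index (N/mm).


15.8 N/mm


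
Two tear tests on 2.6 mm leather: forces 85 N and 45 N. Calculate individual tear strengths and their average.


Tear 1 = 85 / 2.6 = 32.7 N/mm
Tear 2 = 45 / 2.6 = 17.3 N/mm
Average = (32.7 + 17.3) / 2 = 25.0 N/mm


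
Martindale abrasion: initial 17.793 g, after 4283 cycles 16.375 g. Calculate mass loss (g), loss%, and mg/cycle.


Mass loss = 1.418 g
Loss = 7.97%
Rate = 0.331 mg/cycle

Loss = 17.793 - 16.375 = 1.418 g
Loss% = 1.418 / 17.793 x 100 = 7.97%
Rate = 1.418 / 4283 x 1000 = 0.331 mg/cycle


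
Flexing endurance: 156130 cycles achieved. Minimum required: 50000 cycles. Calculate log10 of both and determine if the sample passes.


Achieved: log10 = 5.19
Required: log10 = 4.70
Passes: Yes

log10(156130) = 5.19
log10(50000) = 4.70
Passes: Yes


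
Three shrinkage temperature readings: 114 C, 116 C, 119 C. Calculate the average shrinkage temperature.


116.3 C


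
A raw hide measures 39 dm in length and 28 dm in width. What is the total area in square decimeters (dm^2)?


Area = length x width
Area = 39 x 28 = 1092 dm^2


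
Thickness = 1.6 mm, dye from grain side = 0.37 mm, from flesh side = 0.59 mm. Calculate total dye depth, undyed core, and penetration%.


Total dyed = 0.96 mm
Undyed core = 0.64 mm
Penetration = 60.0%

Total dyed = 0.37 + 0.59 = 0.96 mm
Undyed core = 1.6 - 0.96 = 0.64 mm
Penetration = 0.96 / 1.6 x 100 = 60.0%
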